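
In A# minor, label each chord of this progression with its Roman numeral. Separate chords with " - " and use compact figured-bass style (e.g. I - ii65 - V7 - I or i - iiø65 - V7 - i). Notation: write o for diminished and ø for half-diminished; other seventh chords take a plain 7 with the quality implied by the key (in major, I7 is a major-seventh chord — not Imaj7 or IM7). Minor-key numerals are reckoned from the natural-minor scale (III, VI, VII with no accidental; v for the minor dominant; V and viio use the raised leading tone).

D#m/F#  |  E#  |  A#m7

iv6 - V - i7

D#m/F#: root D# is the subdominant; minor triad there is iv6.
E#: major triad on E# = scale degree 5 → V.
A#m7 has root A#, degree 1 in A# minor, so i7.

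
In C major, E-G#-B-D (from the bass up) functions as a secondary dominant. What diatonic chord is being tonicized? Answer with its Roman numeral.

vi

The chord is a dominant seventh chord on E.
A dominant resolves down a perfect fifth: E → A. In C major, A is scale degree 6, i.e. vi.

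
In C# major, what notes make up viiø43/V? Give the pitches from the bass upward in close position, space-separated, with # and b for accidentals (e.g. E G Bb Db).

C# E# F## A#

viiø43/V is a secondary leading-tone chord. The target V is G# in C# major; the applied chord is rooted a semitone below, on F##.
Building a half-diminished seventh chord on F## gives F##-A#-C#-E#.
The figured bass 43 indicates second inversion, placing the fifth (C#) in the bass: C#-E#-F##-A#.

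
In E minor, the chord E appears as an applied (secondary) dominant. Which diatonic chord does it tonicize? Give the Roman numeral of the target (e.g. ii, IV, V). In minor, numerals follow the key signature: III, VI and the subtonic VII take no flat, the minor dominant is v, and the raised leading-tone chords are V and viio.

The chord is a major triad on E.
A dominant resolves down a perfect fifth: E → A. In E minor, A is scale degree 4, i.e. iv.

iv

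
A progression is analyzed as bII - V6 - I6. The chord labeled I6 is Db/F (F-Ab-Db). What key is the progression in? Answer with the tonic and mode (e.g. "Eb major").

Db major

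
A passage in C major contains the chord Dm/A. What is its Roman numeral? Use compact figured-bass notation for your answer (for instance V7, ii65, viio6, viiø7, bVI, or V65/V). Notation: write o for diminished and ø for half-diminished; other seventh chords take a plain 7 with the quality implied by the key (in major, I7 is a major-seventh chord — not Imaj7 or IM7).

ii64

The pitches D-F-A form a minor triad rooted on D.
D is scale degree 2 in C major, and a minor triad on that degree is written ii.
With A in the bass the chord is in second inversion, so the figured bass is 64.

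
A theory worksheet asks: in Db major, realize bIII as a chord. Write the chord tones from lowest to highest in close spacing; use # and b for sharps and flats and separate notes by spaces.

bIII is a major triad on the lowered third degree, borrowed from the parallel minor. In Db major that root is Fb.
So the chord is Fb-Ab-Cb, a major triad.

Fb Ab Cb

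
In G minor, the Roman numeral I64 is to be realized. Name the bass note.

D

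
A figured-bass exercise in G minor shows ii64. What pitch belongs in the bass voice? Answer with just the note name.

E

ii in G minor has root A; the chord is A-C-E.
The figure 64 means second inversion — the fifth is in the bass.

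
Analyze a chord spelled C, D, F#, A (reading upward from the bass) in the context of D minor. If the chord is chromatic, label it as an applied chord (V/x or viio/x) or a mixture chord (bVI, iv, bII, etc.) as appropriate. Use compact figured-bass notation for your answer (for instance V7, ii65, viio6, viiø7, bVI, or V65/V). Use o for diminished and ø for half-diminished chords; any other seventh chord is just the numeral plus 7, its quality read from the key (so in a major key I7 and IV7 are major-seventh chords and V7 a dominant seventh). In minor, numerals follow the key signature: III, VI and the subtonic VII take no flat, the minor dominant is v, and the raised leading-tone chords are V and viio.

V42/iv

Stacked in thirds the chord is D-F#-A-C: a dominant seventh chord on D.
D is not a diatonic chord root with this quality in D minor, but it lies a perfect fifth above G (iv), so the chord functions as an applied dominant of iv.
With C in the bass the chord is in third inversion, so the figured bass is 42.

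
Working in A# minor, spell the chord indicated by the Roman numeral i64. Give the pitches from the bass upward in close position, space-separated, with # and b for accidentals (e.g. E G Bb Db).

E# A# C#

The numeral's case and figure indicate a minor triad. In A# minor its root, the tonic, is A#.
That chord is spelled A#-C#-E#.
With the 64 figure the chord is in second inversion; from the bass E# upward in close position it reads E#-A#-C#.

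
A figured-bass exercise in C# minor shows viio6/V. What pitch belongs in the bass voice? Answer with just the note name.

The applied chord viio6/V is rooted on F##: F##-A#-C#.
The figure 6 means first inversion — the third is in the bass.

A#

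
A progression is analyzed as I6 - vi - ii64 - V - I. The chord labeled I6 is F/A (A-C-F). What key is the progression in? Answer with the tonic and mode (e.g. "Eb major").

F major

The chord F/A is a major triad rooted on F; its label is I6.
If F is scale degree 1 and the mode makes that degree carry a major triad, the tonic is F and the mode is major.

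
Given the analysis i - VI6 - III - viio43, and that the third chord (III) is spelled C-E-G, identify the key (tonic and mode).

The anchor chord is a major triad on C, labeled III.
If C is scale degree 3 and the mode makes that degree carry a major triad, the tonic is A and the mode is minor.

A minor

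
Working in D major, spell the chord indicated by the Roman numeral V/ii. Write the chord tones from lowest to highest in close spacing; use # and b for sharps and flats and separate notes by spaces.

The slash means an applied dominant: we want the dominant of ii. In D major, ii is E minor, and its dominant is built on B.
Building a major triad on B gives B-D#-F#.

B D# F#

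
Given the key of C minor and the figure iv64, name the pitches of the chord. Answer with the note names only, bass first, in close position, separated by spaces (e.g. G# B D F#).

C F Ab

The numeral's case and figure indicate a minor triad. In C minor its root, the subdominant, is F.
That chord is spelled F-Ab-C.
With the 64 figure the chord is in second inversion; from the bass C upward in close position it reads C-F-Ab.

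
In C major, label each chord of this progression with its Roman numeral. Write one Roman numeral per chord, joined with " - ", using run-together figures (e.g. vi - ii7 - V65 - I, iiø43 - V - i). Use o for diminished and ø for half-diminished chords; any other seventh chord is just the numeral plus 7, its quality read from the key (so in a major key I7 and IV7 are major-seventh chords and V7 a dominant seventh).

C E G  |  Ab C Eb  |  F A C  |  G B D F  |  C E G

I - bVI - IV - V7 - I

C-E-G: root C is the tonic; major triad there is I.
Ab-C-Eb is non-diatonic — bVI, a mixture chord from C minor.
F-A-C has root F, degree 4 in C major, so IV.
G-B-D-F: dominant seventh chord on G = scale degree 5 → V7.
C-E-G: major triad on C = scale degree 1 → I.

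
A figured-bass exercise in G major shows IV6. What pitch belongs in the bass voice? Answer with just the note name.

IV in G major has root C; the chord is C-E-G.
The figure 6 means first inversion — the third is in the bass.

E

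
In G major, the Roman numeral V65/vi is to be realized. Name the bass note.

D#

The applied chord V65/vi is rooted on B: B-D#-F#-A.
The figure 65 means first inversion — the third is in the bass.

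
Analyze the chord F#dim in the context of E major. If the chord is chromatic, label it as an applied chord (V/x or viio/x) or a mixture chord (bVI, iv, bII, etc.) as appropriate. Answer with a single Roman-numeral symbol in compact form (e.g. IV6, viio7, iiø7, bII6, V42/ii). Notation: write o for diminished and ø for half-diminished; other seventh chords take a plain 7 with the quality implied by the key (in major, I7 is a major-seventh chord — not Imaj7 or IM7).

iio

The pitches F#-A-C form a diminished triad rooted on F#.
F# is the second degree of E major. This is the diminished supertonic triad, borrowed from the parallel minor.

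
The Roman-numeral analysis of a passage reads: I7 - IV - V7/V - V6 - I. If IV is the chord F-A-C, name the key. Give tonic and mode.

C major

IV is given as F-A-C — a major triad with root F.
If F is scale degree 4 and the mode makes that degree carry a major triad, the tonic is C and the mode is major.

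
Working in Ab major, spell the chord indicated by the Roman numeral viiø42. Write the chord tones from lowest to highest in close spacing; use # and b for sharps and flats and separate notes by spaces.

F G Bb Db

In Ab major, scale degree 7 is G, and the diatonic chord built there is a half-diminished seventh chord.
Stacking thirds from G gives G-Bb-Db-F.
With the 42 figure the chord is in third inversion; from the bass F upward in close position it reads F-G-Bb-Db.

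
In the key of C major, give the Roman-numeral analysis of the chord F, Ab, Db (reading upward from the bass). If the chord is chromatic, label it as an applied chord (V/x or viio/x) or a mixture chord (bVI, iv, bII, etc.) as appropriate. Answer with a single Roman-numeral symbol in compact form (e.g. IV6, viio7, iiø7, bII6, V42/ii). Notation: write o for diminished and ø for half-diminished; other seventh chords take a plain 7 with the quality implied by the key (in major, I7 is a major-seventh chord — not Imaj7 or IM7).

bII6

The pitches Db-F-Ab form a major triad rooted on Db.
Db is the lowered second degree of C major (diatonic 2 would be D). This is the Neapolitan sixth — a major triad on the lowered second degree, here in its customary first inversion.
With F in the bass the chord is in first inversion, so the figured bass is 6.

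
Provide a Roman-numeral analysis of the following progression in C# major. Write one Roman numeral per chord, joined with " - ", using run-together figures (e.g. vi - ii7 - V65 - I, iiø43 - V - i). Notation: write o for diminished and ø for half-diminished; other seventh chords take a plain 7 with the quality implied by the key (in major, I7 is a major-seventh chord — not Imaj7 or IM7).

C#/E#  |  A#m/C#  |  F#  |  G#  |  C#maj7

C#/E#: root C# is the tonic; major triad there is I6.
A#m/C#: root A# is the submediant; minor triad there is vi6.
F#: major triad on F# = scale degree 4 → IV.
G#: root G# is the dominant; major triad there is V.
C#maj7: root C# is the tonic; major seventh chord there is I7.

I6 - vi6 - IV - V - I7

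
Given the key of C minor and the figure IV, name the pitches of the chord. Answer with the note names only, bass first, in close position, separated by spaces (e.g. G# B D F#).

Scale degree 4 in C minor is F; here the chord built on it is altered to a major triad. IV is the major subdominant, borrowed from the parallel major.
So the chord is F-A-C.

F A C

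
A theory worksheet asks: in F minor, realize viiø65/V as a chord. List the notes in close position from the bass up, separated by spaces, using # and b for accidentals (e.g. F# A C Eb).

D F A B

The slash marks an applied leading-tone chord: viio of V. In F minor, V is C, so the leading tone to it is B, a half step below.
Building a half-diminished seventh chord on B gives B-D-F-A.
The figured bass 65 indicates first inversion, placing the third (D) in the bass: D-F-A-B.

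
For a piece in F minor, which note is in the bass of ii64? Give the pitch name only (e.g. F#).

ii in F minor has root G; the chord is G-Bb-D.
The figure 64 means second inversion — the fifth is in the bass.

D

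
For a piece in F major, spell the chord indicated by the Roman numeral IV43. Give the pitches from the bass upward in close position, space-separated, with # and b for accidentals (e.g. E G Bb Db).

F A Bb D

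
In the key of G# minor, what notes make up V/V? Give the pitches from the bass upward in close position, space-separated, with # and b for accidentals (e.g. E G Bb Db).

V/V is a secondary dominant — the dominant triad of V. V in G# minor is D#, so the applied chord's root is A#, a perfect fifth above.
Building a major triad on A# gives A#-C##-E#.

A# C## E#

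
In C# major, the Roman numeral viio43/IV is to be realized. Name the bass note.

B

The applied chord viio43/IV is rooted on E#: E#-G#-B-D.
The figure 43 means second inversion — the fifth is in the bass.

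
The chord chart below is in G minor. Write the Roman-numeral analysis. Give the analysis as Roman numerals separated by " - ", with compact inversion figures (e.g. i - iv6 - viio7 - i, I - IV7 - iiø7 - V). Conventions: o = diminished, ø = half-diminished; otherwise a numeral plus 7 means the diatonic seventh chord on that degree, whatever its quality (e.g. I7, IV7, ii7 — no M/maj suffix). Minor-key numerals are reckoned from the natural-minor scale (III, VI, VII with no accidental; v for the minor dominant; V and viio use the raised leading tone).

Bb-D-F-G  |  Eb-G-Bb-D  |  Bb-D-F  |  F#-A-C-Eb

Bb-D-F-G has root G, degree 1 in G minor, so i65.
Eb-G-Bb-D has root Eb, degree 6 in G minor, so VI7.
Bb-D-F: major triad on Bb = scale degree 3 → III.
F#-A-C-Eb: root F# is the leading tone; fully diminished seventh chord there is viio7.

i65 - VI7 - III - viio7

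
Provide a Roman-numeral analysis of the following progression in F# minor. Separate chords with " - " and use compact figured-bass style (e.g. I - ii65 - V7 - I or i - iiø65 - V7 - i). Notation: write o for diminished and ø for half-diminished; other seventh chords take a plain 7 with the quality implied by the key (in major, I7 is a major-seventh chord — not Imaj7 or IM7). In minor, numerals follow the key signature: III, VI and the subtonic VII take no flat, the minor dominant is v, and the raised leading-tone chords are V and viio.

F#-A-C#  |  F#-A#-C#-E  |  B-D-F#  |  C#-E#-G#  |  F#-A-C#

i - V7/iv - iv - V - i

F#-A-C#: root F# is the tonic; minor triad there is i.
F#-A#-C#-E is the secondary dominant of iv (dominant seventh chord on F#): V7/iv.
B-D-F# has root B, degree 4 in F# minor, so iv.
C#-E#-G# has root C#, degree 5 in F# minor, so V.
F#-A-C# has root F#, degree 1 in F# minor, so i.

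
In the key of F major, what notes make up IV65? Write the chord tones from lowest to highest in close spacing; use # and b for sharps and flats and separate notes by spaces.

D F A Bb

In F major, the fourth degree is Bb, and the diatonic chord built there is a major seventh chord.
That chord is spelled Bb-D-F-A.
The figured bass 65 indicates first inversion, placing the third (D) in the bass: D-F-A-Bb.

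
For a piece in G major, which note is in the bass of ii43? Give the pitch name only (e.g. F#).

ii in G major has root A; the chord is A-C-E-G.
The figure 43 means second inversion — the fifth is in the bass.

E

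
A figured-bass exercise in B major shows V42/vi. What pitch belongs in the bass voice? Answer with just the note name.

C#

The applied chord V42/vi is rooted on D#: D#-F##-A#-C#.
The figure 42 means third inversion — the seventh is in the bass.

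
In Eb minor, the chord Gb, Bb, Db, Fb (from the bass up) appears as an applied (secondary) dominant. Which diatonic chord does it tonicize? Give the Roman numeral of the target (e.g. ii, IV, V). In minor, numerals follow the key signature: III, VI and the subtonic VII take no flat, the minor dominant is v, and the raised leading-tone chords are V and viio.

The chord is a dominant seventh chord on Gb.
A dominant resolves down a perfect fifth: Gb → Cb. In Eb minor, Cb is scale degree 6, i.e. VI.

VI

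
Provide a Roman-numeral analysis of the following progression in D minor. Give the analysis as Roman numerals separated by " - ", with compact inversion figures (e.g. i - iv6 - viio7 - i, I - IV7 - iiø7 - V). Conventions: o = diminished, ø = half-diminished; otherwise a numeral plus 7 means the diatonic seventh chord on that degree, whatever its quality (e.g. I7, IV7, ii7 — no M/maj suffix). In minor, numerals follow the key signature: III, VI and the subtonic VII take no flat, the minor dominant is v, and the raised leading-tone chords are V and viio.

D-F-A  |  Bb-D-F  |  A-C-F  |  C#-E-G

D-F-A: minor triad on D = scale degree 1 → i.
Bb-D-F has root Bb, degree 6 in D minor, so VI.
A-C-F has root F, degree 3 in D minor, so III6.
C#-E-G has root C#, degree 7 in D minor, so viio.

i - VI - III6 - viio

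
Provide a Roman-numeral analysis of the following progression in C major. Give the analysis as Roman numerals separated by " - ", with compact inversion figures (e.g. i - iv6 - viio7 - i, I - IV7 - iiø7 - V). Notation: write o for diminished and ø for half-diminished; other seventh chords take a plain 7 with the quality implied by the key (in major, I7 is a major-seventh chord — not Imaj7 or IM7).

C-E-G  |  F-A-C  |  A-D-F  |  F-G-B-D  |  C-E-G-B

I - IV - ii64 - V42 - I7

C-E-G has root C, degree 1 in C major, so I.
F-A-C has root F, degree 4 in C major, so IV.
A-D-F has root D, degree 2 in C major, so ii64.
F-G-B-D has root G, degree 5 in C major, so V42.
C-E-G-B: major seventh chord on C = scale degree 1 → I7.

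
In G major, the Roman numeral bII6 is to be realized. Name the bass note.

C

bII in G major has root Ab; the chord is Ab-C-Eb.
The figure 6 means first inversion — the third is in the bass.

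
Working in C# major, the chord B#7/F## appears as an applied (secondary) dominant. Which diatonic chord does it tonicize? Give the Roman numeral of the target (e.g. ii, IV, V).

iii

The chord is a dominant seventh chord on B#.
A dominant resolves down a perfect fifth: B# → E#. In C# major, E# is scale degree 3, i.e. iii.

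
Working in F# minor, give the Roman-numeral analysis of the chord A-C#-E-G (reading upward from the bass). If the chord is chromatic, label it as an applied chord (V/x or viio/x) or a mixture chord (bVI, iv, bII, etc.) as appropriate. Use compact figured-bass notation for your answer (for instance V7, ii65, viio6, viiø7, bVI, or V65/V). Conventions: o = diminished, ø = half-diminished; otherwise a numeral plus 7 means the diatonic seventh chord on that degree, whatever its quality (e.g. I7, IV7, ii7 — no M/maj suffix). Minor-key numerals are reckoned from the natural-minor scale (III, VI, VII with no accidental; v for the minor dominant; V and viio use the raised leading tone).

V7/VI

The pitches A-C#-E-G form a dominant seventh chord rooted on A.
A is not a diatonic chord root with this quality in F# minor, but it lies a perfect fifth above D (VI), so the chord functions as an applied dominant of VI.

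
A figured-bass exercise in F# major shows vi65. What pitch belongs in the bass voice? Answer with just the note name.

F#

vi in F# major has root D#; the chord is D#-F#-A#-C#.
The figure 65 means first inversion — the third is in the bass.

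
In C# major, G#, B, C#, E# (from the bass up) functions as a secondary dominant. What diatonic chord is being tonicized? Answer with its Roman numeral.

IV

The chord is a dominant seventh chord on C#.
A dominant resolves down a perfect fifth: C# → F#. In C# major, F# is scale degree 4, i.e. IV.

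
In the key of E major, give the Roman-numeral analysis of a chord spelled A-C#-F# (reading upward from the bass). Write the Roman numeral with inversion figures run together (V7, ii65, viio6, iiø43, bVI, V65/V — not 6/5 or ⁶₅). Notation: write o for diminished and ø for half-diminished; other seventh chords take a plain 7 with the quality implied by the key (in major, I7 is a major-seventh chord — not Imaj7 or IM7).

ii6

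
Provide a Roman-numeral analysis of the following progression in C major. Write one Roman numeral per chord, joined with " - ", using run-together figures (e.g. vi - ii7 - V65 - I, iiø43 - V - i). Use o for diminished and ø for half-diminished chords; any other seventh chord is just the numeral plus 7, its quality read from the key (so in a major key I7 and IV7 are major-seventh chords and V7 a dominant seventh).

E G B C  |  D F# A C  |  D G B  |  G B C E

E-G-B-C has root C, degree 1 in C major, so I65.
D-F#-A-C is the secondary dominant of V (dominant seventh chord on D): V7/V.
D-G-B: major triad on G = scale degree 5 → V64.
G-B-C-E has root C, degree 1 in C major, so I43.

I65 - V7/V - V64 - I43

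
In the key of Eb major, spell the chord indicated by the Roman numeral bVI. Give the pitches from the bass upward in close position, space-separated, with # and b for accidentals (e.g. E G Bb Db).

Cb Eb Gb

Scale degree 6 in Eb major is C; lowering it a half step gives Cb. bVI is a major triad on the lowered sixth degree, borrowed from the parallel minor.
So the chord is Cb-Eb-Gb.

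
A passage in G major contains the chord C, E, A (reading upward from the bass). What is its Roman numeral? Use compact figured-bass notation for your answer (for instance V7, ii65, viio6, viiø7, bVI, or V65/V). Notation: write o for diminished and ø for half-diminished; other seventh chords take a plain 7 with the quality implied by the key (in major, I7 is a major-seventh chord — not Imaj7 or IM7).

ii6

Stacked in thirds the chord is A-C-E: a minor triad on A.
In G major, A is the supertonic; the diatonic minor triad there is ii.
With C in the bass the chord is in first inversion, so the figured bass is 6.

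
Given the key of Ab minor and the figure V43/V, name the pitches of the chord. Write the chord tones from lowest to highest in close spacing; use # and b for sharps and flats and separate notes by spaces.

F Ab Bb D

The slash means an applied dominant: we want the dominant of V. In Ab minor, V is Eb major, and its dominant is built on Bb.
Building a dominant seventh chord on Bb gives Bb-D-F-Ab.
The figured bass 43 indicates second inversion, placing the fifth (F) in the bass: F-Ab-Bb-D.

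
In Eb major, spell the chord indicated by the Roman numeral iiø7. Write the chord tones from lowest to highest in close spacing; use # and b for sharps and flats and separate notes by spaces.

F Ab Cb Eb

Scale degree 2 in Eb major is F; here the chord built on it is altered to a half-diminished seventh chord. iiø7 is the half-diminished supertonic seventh, borrowed from the parallel minor.
So the chord is F-Ab-Cb-Eb, a half-diminished seventh chord.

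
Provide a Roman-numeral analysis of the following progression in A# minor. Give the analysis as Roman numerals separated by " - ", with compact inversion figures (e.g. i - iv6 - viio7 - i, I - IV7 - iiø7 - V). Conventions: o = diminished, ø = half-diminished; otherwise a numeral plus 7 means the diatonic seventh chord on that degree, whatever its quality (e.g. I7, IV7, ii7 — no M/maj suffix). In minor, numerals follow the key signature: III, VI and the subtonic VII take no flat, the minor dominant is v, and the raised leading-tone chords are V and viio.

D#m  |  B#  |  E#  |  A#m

D#m has root D#, degree 4 in A# minor, so iv.
B#: chromatic; B# is V of V, so V/V.
E# has root E#, degree 5 in A# minor, so V.
A#m: root A# is the tonic; minor triad there is i.

iv - V/V - V - i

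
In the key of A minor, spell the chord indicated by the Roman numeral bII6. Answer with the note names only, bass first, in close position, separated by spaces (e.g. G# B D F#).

bII6 is the Neapolitan sixth — a major triad on the lowered second degree, here in its customary first inversion. In A minor that root is Bb.
So the chord is Bb-D-F.
The figured bass 6 indicates first inversion, placing the third (D) in the bass: D-F-Bb.

D F Bb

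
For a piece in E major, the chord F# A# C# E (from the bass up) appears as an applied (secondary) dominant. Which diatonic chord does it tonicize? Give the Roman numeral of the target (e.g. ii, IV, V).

V

The chord is a dominant seventh chord on F#.
A dominant resolves down a perfect fifth: F# → B. In E major, B is scale degree 5, i.e. V.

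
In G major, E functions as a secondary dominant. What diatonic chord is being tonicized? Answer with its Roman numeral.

ii

The chord is a major triad on E.
A dominant resolves down a perfect fifth: E → A. In G major, A is scale degree 2, i.e. ii.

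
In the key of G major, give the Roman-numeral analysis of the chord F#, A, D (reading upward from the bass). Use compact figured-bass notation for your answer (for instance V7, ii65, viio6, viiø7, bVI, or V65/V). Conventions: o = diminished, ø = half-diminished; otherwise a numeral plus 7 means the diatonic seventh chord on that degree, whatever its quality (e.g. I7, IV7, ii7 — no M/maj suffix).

V6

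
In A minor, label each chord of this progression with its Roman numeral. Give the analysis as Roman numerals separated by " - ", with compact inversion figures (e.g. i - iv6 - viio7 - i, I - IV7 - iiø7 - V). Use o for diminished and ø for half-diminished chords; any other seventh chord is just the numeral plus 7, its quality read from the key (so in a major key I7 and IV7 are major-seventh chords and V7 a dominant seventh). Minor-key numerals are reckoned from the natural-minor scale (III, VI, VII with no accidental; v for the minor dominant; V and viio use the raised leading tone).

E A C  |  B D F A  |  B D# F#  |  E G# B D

i64 - iiø7 - V/V - V7

E-A-C: minor triad on A = scale degree 1 → i64.
B-D-F-A: half-diminished seventh chord on B = scale degree 2 → iiø7.
B-D#-F#: chromatic; B is V of V, so V/V.
E-G#-B-D: dominant seventh chord on E = scale degree 5 → V7.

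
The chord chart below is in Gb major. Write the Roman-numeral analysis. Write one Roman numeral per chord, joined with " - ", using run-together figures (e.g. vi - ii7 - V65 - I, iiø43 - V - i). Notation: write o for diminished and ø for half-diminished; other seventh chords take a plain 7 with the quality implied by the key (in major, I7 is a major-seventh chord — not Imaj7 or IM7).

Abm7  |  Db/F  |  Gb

ii7 - V6 - I

Abm7: root Ab is the supertonic; minor seventh chord there is ii7.
Db/F: major triad on Db = scale degree 5 → V6.
Gb has root Gb, degree 1 in Gb major, so I.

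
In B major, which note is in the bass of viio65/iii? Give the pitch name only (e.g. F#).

The applied chord viio65/iii is rooted on C##: C##-E#-G#-B.
The figure 65 means first inversion — the third is in the bass.

E#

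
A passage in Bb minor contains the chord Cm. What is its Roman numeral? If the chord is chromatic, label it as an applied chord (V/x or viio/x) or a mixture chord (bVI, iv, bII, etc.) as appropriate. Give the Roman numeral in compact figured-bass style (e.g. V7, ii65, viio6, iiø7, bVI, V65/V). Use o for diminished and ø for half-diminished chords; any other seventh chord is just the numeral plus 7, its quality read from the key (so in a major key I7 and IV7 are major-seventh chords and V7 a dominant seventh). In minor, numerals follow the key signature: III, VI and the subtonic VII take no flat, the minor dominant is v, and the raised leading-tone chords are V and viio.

The pitches C-Eb-G form a minor triad rooted on C.
C is the second degree of Bb minor. This is the minor supertonic, borrowed from the parallel major (the Dorian ii).

ii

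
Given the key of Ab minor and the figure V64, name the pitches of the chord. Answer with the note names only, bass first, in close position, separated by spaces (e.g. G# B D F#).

Bb Eb G

In Ab minor, the dominant is Eb. The dominant is major (leading tone raised), so V is a major triad.
Stacking thirds from Eb gives Eb-G-Bb.
The figured bass 64 indicates second inversion, placing the fifth (Bb) in the bass: Bb-Eb-G.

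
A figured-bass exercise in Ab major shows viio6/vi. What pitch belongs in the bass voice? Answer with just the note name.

The applied chord viio6/vi is rooted on E: E-G-Bb.
The figure 6 means first inversion — the third is in the bass.

G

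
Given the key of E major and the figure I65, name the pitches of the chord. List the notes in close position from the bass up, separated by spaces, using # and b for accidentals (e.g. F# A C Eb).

In E major, the first degree is E, and the diatonic chord built there is a major seventh chord.
That chord is spelled E-G#-B-D#.
With the 65 figure the chord is in first inversion; from the bass G# upward in close position it reads G#-B-D#-E.

G# B D# E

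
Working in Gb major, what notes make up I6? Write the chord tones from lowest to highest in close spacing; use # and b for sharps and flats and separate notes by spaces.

The numeral's case and figure indicate a major triad. In Gb major its root, the tonic, is Gb.
That chord is spelled Gb-Bb-Db.
The figured bass 6 indicates first inversion, placing the third (Bb) in the bass: Bb-Db-Gb.

Bb Db Gb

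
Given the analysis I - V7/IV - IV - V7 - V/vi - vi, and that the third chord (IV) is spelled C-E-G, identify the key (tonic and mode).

G major

IV is given as C-E-G — a major triad with root C.
IV on C implies C is the subdominant; that puts the tonic at G, and the uppercase numeral fits major mode.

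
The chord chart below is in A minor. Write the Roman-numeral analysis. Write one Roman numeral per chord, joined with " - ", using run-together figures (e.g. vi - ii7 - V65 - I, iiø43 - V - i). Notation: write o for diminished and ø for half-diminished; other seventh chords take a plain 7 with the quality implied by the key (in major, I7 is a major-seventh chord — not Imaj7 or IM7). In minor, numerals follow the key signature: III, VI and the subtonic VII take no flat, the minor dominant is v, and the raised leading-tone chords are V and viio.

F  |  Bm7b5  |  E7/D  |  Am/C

F: root F is the submediant; major triad there is VI.
Bm7b5 has root B, degree 2 in A minor, so iiø7.
E7/D: dominant seventh chord on E = scale degree 5 → V42.
Am/C has root A, degree 1 in A minor, so i6.

VI - iiø7 - V42 - i6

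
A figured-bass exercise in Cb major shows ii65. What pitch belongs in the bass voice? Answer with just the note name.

ii in Cb major has root Db; the chord is Db-Fb-Ab-Cb.
The figure 65 means first inversion — the third is in the bass.

Fb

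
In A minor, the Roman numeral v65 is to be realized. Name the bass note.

G

v in A minor has root E; the chord is E-G-B-D.
The figure 65 means first inversion — the third is in the bass.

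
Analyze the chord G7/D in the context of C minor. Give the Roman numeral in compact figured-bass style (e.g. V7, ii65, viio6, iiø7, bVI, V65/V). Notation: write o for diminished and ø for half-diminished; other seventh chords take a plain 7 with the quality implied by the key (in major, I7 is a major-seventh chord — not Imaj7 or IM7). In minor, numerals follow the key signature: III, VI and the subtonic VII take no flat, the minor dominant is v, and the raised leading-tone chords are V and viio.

V43

The pitches G-B-D-F form a dominant seventh chord rooted on G.
In C minor, G is the dominant; the diatonic dominant seventh chord there is V7.
With D in the bass the chord is in second inversion, so the figured bass is 43.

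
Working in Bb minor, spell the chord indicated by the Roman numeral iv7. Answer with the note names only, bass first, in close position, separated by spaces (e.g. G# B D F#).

Eb Gb Bb Db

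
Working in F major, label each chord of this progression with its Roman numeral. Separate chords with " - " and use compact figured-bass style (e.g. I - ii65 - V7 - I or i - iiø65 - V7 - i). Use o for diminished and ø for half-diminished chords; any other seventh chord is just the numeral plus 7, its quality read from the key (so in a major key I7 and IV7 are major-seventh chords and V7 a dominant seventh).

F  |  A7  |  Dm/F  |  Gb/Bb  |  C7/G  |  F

F has root F, degree 1 in F major, so I.
A7: chromatic; A is V of vi, so V7/vi.
Dm/F has root D, degree 6 in F major, so vi6.
Gb/Bb: major triad on Gb — chromatic; Gb is the lowered second degree, so this is the Neapolitan sixth, bII6 (third, Bb, in the bass — hence the 6).
C7/G has root C, degree 5 in F major, so V43.
F: root F is the tonic; major triad there is I.

I - V7/vi - vi6 - bII6 - V43 - I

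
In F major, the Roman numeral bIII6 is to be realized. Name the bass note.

bIII in F major has root Ab; the chord is Ab-C-Eb.
The figure 6 means first inversion — the third is in the bass.

C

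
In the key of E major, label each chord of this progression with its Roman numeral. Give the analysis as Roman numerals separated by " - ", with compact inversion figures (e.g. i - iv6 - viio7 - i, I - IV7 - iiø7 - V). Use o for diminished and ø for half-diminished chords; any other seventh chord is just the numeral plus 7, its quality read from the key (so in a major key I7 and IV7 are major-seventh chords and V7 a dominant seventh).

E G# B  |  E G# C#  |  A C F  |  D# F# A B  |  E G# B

I - vi6 - bII6 - V65 - I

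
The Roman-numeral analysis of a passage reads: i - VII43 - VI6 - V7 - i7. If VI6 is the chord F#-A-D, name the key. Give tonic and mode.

F# minor

VI6 is given as F#-A-D — a major triad with root D.
Counting down 5 scale steps from D places the tonic on F#; a major triad on degree 6 is diatonic only in minor.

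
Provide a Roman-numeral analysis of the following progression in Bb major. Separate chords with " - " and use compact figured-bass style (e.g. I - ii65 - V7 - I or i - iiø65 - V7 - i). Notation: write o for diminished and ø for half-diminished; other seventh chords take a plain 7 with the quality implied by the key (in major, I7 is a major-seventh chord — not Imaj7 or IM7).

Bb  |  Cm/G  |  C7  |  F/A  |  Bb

I - ii64 - V7/V - V6 - I

Bb: major triad on Bb = scale degree 1 → I.
Cm/G: root C is the supertonic; minor triad there is ii64.
C7: a dominant seventh chord on C, the applied dominant of V → V7/V.
F/A: root F is the dominant; major triad there is V6.
Bb has root Bb, degree 1 in Bb major, so I.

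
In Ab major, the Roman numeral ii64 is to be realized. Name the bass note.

F

ii in Ab major has root Bb; the chord is Bb-Db-F.
The figure 64 means second inversion — the fifth is in the bass.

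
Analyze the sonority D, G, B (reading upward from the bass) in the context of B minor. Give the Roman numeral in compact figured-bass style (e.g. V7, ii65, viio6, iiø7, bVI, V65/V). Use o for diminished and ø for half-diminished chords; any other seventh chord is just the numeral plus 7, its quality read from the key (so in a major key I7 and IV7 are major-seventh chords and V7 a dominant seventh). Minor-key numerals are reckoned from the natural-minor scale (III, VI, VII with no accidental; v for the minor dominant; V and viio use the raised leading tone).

VI64

The pitches G-B-D form a major triad rooted on G.
G is scale degree 6 in B minor, and a major triad on that degree is written VI.
With D in the bass the chord is in second inversion, so the figured bass is 64.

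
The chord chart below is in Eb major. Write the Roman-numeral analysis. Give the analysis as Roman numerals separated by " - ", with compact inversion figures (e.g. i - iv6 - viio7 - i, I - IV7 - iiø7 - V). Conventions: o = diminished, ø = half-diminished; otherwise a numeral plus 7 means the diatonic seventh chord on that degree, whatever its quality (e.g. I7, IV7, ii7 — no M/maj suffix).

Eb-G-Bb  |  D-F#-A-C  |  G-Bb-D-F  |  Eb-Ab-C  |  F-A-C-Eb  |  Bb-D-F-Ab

I - V7/iii - iii7 - IV64 - V7/V - V7

Eb-G-Bb has root Eb, degree 1 in Eb major, so I.
D-F#-A-C: a dominant seventh chord on D, the applied dominant of iii → V7/iii.
G-Bb-D-F: minor seventh chord on G = scale degree 3 → iii7.
Eb-Ab-C: major triad on Ab = scale degree 4 → IV64.
F-A-C-Eb: chromatic; F is V of V, so V7/V.
Bb-D-F-Ab has root Bb, degree 5 in Eb major, so V7.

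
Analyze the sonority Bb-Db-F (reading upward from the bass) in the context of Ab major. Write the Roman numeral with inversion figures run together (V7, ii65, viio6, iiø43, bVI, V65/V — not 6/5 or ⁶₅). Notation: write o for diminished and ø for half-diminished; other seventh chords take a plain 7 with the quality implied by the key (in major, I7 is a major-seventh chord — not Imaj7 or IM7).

ii

The pitches Bb-Db-F form a minor triad rooted on Bb.
In Ab major, Bb is the supertonic; the diatonic minor triad there is ii.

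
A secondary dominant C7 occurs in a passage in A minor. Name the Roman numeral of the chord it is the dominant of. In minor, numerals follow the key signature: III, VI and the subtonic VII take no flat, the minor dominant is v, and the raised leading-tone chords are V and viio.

VI

The chord is a dominant seventh chord on C.
A dominant resolves down a perfect fifth: C → F. In A minor, F is scale degree 6, i.e. VI.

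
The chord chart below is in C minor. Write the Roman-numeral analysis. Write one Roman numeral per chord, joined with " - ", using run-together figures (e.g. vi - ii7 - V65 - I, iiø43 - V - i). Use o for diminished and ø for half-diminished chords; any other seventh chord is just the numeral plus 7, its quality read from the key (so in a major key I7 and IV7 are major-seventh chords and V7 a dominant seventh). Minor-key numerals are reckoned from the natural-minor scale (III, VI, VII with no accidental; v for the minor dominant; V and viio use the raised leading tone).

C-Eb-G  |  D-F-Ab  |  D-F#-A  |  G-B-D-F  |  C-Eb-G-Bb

C-Eb-G: root C is the tonic; minor triad there is i.
D-F-Ab: diminished triad on D = scale degree 2 → iio.
D-F#-A: chromatic; D is V of V, so V/V.
G-B-D-F has root G, degree 5 in C minor, so V7.
C-Eb-G-Bb: root C is the tonic; minor seventh chord there is i7.

i - iio - V/V - V7 - i7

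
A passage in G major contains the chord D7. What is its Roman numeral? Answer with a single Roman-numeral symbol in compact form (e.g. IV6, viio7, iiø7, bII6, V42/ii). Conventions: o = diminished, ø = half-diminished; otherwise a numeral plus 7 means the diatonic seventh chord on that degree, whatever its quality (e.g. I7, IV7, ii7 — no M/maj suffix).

The pitches D-F#-A-C form a dominant seventh chord rooted on D.
In G major, D is the dominant; the diatonic dominant seventh chord there is V7.

V7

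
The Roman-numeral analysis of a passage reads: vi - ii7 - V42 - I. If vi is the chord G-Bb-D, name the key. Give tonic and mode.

The chord Gm is a minor triad rooted on G; its label is vi.
If G is scale degree 6 and the mode makes that degree carry a minor triad, the tonic is Bb and the mode is major.

Bb major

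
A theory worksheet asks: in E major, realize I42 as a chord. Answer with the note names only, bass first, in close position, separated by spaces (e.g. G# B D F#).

D# E G# B

In E major, scale degree 1 is E, and the diatonic chord built there is a major seventh chord.
That chord is spelled E-G#-B-D#.
The figured bass 42 indicates third inversion, placing the seventh (D#) in the bass: D#-E-G#-B.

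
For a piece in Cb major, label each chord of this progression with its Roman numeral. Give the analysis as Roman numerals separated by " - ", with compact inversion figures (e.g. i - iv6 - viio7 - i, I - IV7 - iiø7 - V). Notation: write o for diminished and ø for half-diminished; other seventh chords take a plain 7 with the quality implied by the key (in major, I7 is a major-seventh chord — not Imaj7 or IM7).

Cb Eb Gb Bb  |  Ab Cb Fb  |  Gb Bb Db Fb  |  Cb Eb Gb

I7 - IV6 - V7 - I

Cb-Eb-Gb-Bb: major seventh chord on Cb = scale degree 1 → I7.
Ab-Cb-Fb has root Fb, degree 4 in Cb major, so IV6.
Gb-Bb-Db-Fb: dominant seventh chord on Gb = scale degree 5 → V7.
Cb-Eb-Gb: root Cb is the tonic; major triad there is I.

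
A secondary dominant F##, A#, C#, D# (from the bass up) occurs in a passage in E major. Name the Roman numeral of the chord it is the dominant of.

iii

The chord is a dominant seventh chord on D#.
A dominant resolves down a perfect fifth: D# → G#. In E major, G# is scale degree 3, i.e. iii.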